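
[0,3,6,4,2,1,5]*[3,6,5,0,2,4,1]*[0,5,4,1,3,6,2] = [1,0,5,4,6,2,3]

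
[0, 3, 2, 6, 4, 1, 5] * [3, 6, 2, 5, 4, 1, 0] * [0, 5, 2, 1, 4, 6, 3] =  [1, 6, 2, 0, 4, 3, 5]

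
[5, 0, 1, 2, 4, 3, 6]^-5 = [0, 1, 2, 3, 4, 5, 6]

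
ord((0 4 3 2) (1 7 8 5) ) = 4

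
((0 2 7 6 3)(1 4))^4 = (0 3 6 7 2)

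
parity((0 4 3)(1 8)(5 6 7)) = odd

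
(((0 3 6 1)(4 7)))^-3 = (0 3 6 1)(4 7)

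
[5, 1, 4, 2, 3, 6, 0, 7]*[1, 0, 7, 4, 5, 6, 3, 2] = [6, 0, 5, 7, 4, 3, 1, 2]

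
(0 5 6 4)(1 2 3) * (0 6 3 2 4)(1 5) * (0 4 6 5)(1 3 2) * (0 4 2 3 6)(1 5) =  (0 6 2 5 3 4 1)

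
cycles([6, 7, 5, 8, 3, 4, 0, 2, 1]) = (0 6)(1 7 2 5 4 3 8)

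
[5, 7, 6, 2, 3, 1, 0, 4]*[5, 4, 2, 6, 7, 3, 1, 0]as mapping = [0→3, 1→0, 2→1, 3→2, 4→6, 5→4, 6→5, 7→7]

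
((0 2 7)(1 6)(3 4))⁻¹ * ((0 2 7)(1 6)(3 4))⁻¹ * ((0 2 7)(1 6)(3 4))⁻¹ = (1 6)(3 4)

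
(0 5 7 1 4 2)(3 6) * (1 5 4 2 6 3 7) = (0 4 6 7 5 1 2)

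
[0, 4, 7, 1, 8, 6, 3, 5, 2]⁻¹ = [0, 3, 8, 6, 1, 7, 5, 2, 4]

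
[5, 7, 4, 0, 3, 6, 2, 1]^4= [4, 1, 5, 2, 6, 3, 0, 7]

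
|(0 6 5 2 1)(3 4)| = 10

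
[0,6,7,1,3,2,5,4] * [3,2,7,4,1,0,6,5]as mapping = [0→3,1→6,2→5,3→2,4→4,5→7,6→0,7→1]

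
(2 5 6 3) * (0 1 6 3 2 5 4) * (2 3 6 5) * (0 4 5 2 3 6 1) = (1 2 5) 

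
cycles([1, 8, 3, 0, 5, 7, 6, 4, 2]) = (0 1 8 2 3)(4 5 7)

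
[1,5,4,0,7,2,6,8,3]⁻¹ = [3,0,5,8,2,1,6,4,7]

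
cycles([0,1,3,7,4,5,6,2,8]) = (2 3 7)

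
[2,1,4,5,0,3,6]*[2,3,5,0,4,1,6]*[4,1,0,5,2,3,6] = [3,5,2,1,0,4,6]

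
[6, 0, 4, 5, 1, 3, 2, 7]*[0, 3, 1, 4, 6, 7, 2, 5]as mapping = [0→2, 1→0, 2→6, 3→7, 4→3, 5→4, 6→1, 7→5]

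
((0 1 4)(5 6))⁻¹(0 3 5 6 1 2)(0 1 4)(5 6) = (1 3 6 5 4 2)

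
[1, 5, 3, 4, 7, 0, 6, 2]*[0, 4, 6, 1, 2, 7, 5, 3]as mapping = [0→4, 1→7, 2→1, 3→2, 4→3, 5→0, 6→5, 7→6]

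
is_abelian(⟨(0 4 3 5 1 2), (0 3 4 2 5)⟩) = no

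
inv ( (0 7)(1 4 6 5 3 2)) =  (0 7)(1 2 3 5 6 4)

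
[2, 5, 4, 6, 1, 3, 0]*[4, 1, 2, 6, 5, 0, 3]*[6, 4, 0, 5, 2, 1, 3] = [0, 6, 1, 5, 4, 3, 2]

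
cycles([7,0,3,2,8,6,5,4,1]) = (0 7 4 8 1)(2 3)(5 6)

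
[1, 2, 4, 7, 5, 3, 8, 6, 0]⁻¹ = [8, 0, 1, 5, 2, 4, 7, 3, 6]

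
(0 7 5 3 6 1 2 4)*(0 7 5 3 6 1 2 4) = (0 5 6 2)(1 4 7 3)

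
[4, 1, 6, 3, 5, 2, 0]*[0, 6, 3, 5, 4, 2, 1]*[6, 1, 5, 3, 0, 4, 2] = [0, 2, 1, 4, 5, 3, 6]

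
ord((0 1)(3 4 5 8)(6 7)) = 4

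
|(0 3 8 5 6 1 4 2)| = 8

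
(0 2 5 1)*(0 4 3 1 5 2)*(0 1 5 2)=(0 1 4 3 5 2)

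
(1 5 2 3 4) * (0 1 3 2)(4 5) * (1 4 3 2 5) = (0 4 2 5)(1 3)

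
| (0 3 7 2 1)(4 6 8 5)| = 20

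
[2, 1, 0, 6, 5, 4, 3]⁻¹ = [2, 1, 0, 6, 5, 4, 3]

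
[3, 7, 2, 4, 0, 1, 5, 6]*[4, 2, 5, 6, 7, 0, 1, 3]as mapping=[0→6, 1→3, 2→5, 3→7, 4→4, 5→2, 6→0, 7→1]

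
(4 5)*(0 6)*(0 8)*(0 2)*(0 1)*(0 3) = (0 6 8 2 1 3)(4 5)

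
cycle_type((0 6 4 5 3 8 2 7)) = 8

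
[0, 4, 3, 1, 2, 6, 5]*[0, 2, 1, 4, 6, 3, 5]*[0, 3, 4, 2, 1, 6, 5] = [0, 5, 1, 4, 3, 6, 2]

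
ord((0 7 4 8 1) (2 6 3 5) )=20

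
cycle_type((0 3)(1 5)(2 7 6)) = 2^2.3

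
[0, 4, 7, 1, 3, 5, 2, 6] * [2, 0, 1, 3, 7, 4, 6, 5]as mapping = [0→2, 1→7, 2→5, 3→0, 4→3, 5→4, 6→1, 7→6]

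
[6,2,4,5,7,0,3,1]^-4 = [0,1,2,3,4,5,6,7]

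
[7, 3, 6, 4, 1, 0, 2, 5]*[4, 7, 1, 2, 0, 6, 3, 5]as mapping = [0→5, 1→2, 2→3, 3→0, 4→7, 5→4, 6→1, 7→6]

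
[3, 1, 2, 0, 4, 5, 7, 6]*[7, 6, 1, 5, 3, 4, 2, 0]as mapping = [0→5, 1→6, 2→1, 3→7, 4→3, 5→4, 6→0, 7→2]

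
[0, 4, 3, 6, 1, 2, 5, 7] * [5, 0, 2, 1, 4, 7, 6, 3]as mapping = [0→5, 1→4, 2→1, 3→6, 4→0, 5→2, 6→7, 7→3]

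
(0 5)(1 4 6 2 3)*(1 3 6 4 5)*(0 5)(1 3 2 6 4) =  (0 3 2 4 1)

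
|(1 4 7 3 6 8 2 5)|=8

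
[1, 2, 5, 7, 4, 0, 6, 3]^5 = [1, 2, 5, 7, 4, 0, 6, 3]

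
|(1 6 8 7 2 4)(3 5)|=6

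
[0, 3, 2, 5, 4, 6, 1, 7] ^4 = [0, 1, 2, 3, 4, 5, 6, 7] 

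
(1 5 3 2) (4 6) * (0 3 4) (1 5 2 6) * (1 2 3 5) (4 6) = (0 5 6) (1 3 4 2) 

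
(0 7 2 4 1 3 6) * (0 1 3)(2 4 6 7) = (0 2 6 1)(3 7 4)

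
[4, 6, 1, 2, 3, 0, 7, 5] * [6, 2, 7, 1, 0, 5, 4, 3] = [0, 4, 2, 7, 1, 6, 3, 5]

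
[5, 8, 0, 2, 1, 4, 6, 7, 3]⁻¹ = [2, 4, 3, 8, 5, 0, 6, 7, 1]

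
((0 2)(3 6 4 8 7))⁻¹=(0 2)(3 7 8 4 6)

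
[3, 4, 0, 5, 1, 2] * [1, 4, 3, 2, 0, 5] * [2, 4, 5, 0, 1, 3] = [5, 2, 4, 3, 1, 0]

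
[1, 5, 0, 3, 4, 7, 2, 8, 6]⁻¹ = [2, 0, 6, 3, 4, 1, 8, 5, 7]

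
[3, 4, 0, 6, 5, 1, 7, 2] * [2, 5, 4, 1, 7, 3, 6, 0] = [1, 7, 2, 6, 3, 5, 0, 4]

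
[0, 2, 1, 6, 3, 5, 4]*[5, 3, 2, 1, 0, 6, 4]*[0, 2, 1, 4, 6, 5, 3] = [5, 1, 4, 6, 2, 3, 0]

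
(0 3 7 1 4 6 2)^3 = (0 1 2 7 6 3 4)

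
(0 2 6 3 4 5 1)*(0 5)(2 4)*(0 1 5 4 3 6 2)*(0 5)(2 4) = (0 3 5)(1 2 4)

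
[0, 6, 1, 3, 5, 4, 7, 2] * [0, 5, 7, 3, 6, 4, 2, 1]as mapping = [0→0, 1→2, 2→5, 3→3, 4→4, 5→6, 6→1, 7→7]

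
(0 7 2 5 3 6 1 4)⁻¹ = (0 4 1 6 3 5 2 7)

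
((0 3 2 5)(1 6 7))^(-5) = (0 5 2 3)(1 6 7)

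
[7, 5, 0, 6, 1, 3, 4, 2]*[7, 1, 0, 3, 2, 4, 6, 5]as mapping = [0→5, 1→4, 2→7, 3→6, 4→1, 5→3, 6→2, 7→0]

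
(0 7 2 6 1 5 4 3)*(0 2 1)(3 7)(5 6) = (0 3 2 5 4 7 1 6)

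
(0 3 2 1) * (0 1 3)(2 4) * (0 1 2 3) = (0 1 2)(3 4)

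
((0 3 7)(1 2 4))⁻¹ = (0 7 3)(1 4 2)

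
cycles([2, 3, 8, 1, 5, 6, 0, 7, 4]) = (0 2 8 4 5 6)(1 3)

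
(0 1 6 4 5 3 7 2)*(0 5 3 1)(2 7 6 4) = (1 4 3 6 2 5)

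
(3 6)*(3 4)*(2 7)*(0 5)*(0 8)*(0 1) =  (0 5 8 1)(2 7)(3 6 4)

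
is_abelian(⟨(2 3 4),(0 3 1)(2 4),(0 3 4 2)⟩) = no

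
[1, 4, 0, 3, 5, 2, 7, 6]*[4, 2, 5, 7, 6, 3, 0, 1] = [2, 6, 4, 7, 3, 5, 1, 0]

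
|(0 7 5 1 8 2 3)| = 7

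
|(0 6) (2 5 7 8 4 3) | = 6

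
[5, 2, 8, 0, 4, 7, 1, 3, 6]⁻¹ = [3, 6, 1, 7, 4, 0, 8, 5, 2]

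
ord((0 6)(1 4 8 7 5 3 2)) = 14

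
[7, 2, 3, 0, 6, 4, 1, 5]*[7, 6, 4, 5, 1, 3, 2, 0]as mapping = [0→0, 1→4, 2→5, 3→7, 4→2, 5→1, 6→6, 7→3]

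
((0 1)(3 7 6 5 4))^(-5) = (0 1)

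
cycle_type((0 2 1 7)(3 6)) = 2.4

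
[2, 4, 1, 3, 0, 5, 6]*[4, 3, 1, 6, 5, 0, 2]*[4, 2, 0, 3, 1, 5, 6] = [2, 5, 3, 6, 1, 4, 0]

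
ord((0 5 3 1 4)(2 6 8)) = 15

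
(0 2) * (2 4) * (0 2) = (0 4)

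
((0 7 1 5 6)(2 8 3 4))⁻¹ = (0 6 5 1 7)(2 4 3 8)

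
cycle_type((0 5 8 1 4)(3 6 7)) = 3.5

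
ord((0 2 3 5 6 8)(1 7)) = 6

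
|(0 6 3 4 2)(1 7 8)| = 15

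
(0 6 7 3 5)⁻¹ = (0 5 3 7 6)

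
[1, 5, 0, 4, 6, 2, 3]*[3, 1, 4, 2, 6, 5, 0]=[1, 5, 3, 6, 0, 4, 2]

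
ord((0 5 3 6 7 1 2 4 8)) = 9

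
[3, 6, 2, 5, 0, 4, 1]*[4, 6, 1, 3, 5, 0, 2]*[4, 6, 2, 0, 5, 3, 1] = [0, 2, 6, 4, 5, 3, 1]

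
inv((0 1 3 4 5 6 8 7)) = (0 7 8 6 5 4 3 1)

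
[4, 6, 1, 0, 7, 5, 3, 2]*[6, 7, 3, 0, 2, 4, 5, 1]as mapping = [0→2, 1→5, 2→7, 3→6, 4→1, 5→4, 6→0, 7→3]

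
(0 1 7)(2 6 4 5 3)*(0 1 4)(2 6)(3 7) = (0 4 5 7 1 3 6)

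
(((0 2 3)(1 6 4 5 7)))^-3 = (1 4 7 6 5)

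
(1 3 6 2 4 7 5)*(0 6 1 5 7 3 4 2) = (0 6)(1 4 3)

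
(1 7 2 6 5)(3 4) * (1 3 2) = (1 7)(2 6 5 3 4)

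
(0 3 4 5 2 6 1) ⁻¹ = (0 1 6 2 5 4 3) 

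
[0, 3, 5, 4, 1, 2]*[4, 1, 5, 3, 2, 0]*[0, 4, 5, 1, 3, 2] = [3, 1, 0, 5, 4, 2]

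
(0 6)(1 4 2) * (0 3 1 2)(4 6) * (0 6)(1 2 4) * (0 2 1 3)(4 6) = (0 3 1 2 6)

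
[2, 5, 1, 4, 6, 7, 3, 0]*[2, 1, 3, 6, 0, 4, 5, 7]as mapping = [0→3, 1→4, 2→1, 3→0, 4→5, 5→7, 6→6, 7→2]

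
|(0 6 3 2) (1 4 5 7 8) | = 20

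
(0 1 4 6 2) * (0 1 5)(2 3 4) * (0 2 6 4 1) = (0 5 2)(1 6 3)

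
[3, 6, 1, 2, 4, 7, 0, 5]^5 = [0, 1, 2, 3, 4, 7, 6, 5]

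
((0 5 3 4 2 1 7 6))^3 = (0 4 7 5 2 6 3 1)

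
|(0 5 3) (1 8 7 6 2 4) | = 6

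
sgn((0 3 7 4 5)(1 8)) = -1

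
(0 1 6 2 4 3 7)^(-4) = (0 2 7 6 3 1 4)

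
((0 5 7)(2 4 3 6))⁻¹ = (0 7 5)(2 6 3 4)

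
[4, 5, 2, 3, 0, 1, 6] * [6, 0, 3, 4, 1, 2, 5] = [1, 2, 3, 4, 6, 0, 5]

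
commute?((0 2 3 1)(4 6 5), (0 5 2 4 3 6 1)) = no:(0 2 3 1)(4 6 5) * (0 5 2 4 3 6 1) = (0 4 1 5 3)(2 6), (0 5 2 4 3 6 1) * (0 2 3 1)(4 6 5) = (0 4 1 2 6)(3 5)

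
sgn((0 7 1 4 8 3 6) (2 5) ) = -1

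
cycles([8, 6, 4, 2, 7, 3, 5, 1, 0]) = (0 8)(1 6 5 3 2 4 7)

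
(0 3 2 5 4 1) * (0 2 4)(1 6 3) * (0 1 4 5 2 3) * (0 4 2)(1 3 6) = (0 2)(1 6 4)(3 5)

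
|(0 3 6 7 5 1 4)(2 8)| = 14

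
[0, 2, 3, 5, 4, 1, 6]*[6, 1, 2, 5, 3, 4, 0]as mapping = [0→6, 1→2, 2→5, 3→4, 4→3, 5→1, 6→0]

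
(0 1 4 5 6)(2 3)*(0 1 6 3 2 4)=(0 6 1)(3 4 5)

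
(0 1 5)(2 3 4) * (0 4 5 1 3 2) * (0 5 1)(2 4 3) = (0 2 4 5 3 1)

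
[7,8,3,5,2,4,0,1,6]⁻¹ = [6,7,4,2,5,3,8,0,1]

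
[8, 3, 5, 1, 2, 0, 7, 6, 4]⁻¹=[5, 3, 4, 1, 8, 2, 7, 6, 0]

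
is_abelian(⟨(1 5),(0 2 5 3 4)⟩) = no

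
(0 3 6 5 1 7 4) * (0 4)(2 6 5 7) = (0 3 5 1 2 6 7)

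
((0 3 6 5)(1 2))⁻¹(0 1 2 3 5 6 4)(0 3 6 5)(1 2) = (0 5 4 3 2 1 6)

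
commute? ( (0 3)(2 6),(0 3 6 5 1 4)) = no: (0 3)(2 6)*(0 3 6 5 1 4) = (0 6 2 5 1 4),(0 3 6 5 1 4)*(0 3)(2 6) = (1 4 3 2 6 5)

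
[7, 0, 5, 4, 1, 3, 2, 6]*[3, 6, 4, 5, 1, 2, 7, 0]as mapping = [0→0, 1→3, 2→2, 3→1, 4→6, 5→5, 6→4, 7→7]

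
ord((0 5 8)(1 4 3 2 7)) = 15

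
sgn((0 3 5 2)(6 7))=1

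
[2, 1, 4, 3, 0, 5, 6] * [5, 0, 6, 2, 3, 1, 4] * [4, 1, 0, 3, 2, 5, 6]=[6, 4, 3, 0, 5, 1, 2]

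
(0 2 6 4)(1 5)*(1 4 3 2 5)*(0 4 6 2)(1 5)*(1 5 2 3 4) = (0 5 6 4 1 2 3)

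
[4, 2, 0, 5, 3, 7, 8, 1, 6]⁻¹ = [2, 7, 1, 4, 0, 3, 8, 5, 6]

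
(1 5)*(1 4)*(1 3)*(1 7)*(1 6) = (1 5 4 3 7 6)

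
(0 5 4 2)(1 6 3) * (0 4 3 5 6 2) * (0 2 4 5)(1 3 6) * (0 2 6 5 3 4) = (0 1)(2 3 4 6)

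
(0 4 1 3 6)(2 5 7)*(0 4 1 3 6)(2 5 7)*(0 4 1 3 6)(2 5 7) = (0 3 4 6 1)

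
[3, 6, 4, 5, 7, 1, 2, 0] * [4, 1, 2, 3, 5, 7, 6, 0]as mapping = [0→3, 1→6, 2→5, 3→7, 4→0, 5→1, 6→2, 7→4]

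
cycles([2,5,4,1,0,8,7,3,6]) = (0 2 4)(1 5 8 6 7 3)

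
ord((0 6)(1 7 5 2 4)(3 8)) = 10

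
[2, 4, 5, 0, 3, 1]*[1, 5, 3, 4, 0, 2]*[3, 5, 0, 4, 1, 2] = [4, 3, 0, 5, 1, 2]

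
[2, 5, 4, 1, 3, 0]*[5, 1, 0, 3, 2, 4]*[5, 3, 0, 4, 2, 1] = [5, 2, 0, 3, 4, 1]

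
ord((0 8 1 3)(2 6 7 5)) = 4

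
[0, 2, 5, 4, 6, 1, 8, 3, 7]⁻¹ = [0, 5, 1, 7, 3, 2, 4, 8, 6]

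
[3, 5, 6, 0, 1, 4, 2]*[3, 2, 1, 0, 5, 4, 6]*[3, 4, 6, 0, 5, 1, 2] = [3, 5, 2, 0, 6, 1, 4]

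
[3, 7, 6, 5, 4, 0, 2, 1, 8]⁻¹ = [5, 7, 6, 0, 4, 3, 2, 1, 8]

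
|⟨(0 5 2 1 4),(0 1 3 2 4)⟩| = 360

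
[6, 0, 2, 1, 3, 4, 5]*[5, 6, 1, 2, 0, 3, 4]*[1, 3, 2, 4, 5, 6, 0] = [5, 6, 3, 0, 2, 1, 4]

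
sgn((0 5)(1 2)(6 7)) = -1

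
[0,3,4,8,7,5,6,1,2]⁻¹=[0,7,8,1,2,5,6,4,3]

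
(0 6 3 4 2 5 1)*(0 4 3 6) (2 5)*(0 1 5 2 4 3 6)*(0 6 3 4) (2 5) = (0 1 4 5 2) 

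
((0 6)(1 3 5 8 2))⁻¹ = (0 6)(1 2 8 5 3)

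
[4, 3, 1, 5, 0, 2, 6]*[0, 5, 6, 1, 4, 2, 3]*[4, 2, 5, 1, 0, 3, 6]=[0, 2, 3, 5, 4, 6, 1]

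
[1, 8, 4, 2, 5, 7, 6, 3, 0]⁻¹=[8, 0, 3, 7, 2, 4, 6, 5, 1]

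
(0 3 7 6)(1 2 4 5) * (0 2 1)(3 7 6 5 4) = (0 7 5)(2 3 6)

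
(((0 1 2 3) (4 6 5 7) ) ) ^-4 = () 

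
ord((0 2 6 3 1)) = 5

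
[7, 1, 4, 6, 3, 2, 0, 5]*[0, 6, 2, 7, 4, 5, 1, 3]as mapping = [0→3, 1→6, 2→4, 3→1, 4→7, 5→2, 6→0, 7→5]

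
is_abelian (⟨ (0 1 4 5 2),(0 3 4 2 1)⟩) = no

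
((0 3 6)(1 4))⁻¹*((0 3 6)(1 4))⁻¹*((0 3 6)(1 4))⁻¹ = (1 4)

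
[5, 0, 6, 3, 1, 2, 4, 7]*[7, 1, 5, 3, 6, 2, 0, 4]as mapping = [0→2, 1→7, 2→0, 3→3, 4→1, 5→5, 6→6, 7→4]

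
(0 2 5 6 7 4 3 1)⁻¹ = (0 1 3 4 7 6 5 2)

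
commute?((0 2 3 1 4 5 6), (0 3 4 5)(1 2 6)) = no:(0 2 3 1 4 5 6)*(0 3 4 5)(1 2 6) = (0 6 3 2 4)(1 5), (0 3 4 5)(1 2 6)*(0 2 3 1 4 5 6) = (0 1 3 5 2)(4 6)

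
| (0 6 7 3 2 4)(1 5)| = 6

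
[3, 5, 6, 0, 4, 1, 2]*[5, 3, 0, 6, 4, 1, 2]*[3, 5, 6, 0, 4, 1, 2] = [2, 5, 6, 1, 4, 0, 3]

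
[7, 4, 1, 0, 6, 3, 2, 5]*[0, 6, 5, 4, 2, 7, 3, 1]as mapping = [0→1, 1→2, 2→6, 3→0, 4→3, 5→4, 6→5, 7→7]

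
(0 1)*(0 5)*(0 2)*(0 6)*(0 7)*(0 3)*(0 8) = (0 1 5 2 6 7 3 8) 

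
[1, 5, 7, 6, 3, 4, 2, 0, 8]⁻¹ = [7, 0, 6, 4, 5, 1, 3, 2, 8]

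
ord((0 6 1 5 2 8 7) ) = 7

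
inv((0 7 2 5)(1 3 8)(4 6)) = (0 5 2 7)(1 8 3)(4 6)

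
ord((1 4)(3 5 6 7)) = 4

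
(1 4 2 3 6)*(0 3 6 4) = (0 3 4 2 6 1)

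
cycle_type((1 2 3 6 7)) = 5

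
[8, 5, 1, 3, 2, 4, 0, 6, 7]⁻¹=[6, 2, 4, 3, 5, 1, 7, 8, 0]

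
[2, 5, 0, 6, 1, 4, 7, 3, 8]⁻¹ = [2, 4, 0, 7, 5, 1, 3, 6, 8]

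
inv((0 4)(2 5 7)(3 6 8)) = (0 4)(2 7 5)(3 8 6)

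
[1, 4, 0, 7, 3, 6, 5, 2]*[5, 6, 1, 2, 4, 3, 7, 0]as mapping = [0→6, 1→4, 2→5, 3→0, 4→2, 5→7, 6→3, 7→1]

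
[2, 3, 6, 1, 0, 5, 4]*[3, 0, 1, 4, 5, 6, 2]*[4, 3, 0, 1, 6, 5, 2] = [3, 6, 0, 4, 1, 2, 5]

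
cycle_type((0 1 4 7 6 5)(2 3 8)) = 3.6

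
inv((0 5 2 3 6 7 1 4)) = (0 4 1 7 6 3 2 5)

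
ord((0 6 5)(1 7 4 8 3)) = 15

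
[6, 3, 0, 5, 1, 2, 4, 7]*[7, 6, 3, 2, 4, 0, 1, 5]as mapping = [0→1, 1→2, 2→7, 3→0, 4→6, 5→3, 6→4, 7→5]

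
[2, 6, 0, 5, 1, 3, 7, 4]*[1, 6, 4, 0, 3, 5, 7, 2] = [4, 7, 1, 5, 6, 0, 2, 3]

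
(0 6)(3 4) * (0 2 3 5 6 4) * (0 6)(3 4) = (0 3 6 2 4 5)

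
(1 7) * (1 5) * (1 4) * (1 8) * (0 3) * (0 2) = (0 3 2)(1 7 5 4 8)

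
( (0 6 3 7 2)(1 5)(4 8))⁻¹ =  (0 2 7 3 6)(1 5)(4 8)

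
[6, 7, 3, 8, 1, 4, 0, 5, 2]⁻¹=[6, 4, 8, 2, 5, 7, 0, 1, 3]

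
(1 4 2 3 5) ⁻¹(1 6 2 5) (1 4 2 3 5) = (1 4 6 3) 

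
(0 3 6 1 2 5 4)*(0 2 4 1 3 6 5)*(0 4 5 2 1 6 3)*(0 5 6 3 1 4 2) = (0 1 6 5 3)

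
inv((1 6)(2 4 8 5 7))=(1 6)(2 7 5 8 4)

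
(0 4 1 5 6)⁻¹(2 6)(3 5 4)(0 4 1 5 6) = (0 2)(1 3 6)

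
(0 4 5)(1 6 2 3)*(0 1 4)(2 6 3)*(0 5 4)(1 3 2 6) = (0 5 3)(1 2 6)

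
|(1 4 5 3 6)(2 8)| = 10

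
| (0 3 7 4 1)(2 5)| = 10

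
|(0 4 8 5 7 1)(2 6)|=6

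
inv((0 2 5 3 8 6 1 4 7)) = (0 7 4 1 6 8 3 5 2)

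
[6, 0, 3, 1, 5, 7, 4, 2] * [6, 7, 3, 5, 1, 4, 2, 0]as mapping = [0→2, 1→6, 2→5, 3→7, 4→4, 5→0, 6→1, 7→3]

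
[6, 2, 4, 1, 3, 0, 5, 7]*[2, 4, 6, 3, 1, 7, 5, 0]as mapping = [0→5, 1→6, 2→1, 3→4, 4→3, 5→2, 6→7, 7→0]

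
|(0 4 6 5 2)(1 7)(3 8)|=10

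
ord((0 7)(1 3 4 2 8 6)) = 6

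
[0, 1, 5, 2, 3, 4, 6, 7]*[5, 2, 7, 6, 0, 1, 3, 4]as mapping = [0→5, 1→2, 2→1, 3→7, 4→6, 5→0, 6→3, 7→4]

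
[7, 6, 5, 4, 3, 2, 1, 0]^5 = [7, 6, 5, 4, 3, 2, 1, 0]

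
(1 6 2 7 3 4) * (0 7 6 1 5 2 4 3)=(0 7)(2 6 4 5)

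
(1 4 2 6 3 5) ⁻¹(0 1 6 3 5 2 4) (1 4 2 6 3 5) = (0 4 3 5 1 6 2) 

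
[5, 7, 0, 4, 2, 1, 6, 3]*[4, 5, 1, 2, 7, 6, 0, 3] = [6, 3, 4, 7, 1, 5, 0, 2]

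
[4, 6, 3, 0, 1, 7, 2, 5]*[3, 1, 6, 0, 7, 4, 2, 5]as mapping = [0→7, 1→2, 2→0, 3→3, 4→1, 5→5, 6→6, 7→4]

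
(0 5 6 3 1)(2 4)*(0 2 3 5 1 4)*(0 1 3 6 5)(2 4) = (0 3 2 1 4 6)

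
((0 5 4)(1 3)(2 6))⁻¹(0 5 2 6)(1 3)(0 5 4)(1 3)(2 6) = (1 3)(2 5 4 6)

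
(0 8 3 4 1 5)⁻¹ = (0 5 1 4 3 8)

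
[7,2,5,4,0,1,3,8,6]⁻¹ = [4,5,1,6,3,2,8,0,7]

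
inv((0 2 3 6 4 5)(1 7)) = (0 5 4 6 3 2)(1 7)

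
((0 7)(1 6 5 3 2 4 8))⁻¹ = (0 7)(1 8 4 2 3 5 6)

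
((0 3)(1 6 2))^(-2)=(1 6 2)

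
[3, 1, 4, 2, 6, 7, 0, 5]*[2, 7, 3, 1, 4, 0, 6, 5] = [1, 7, 4, 3, 6, 5, 2, 0]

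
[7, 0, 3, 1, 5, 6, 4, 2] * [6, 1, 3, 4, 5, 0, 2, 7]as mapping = [0→7, 1→6, 2→4, 3→1, 4→0, 5→2, 6→5, 7→3]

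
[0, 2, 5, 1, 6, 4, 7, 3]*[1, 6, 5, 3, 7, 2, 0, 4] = [1, 5, 2, 6, 0, 7, 4, 3]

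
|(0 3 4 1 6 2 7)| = 7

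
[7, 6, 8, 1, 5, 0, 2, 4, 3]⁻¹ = [5, 3, 6, 8, 7, 4, 1, 0, 2]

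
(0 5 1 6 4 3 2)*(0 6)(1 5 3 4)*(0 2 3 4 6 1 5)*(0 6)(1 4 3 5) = (0 3 5 6 1 2 4)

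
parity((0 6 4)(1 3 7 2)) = odd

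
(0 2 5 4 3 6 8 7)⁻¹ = (0 7 8 6 3 4 5 2)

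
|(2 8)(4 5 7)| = 6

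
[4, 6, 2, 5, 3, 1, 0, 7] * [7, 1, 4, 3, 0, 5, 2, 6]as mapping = [0→0, 1→2, 2→4, 3→5, 4→3, 5→1, 6→7, 7→6]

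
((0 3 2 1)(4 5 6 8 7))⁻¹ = (0 1 2 3)(4 7 8 6 5)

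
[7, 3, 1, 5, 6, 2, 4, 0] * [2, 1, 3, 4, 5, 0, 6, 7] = [7, 4, 1, 0, 6, 3, 5, 2]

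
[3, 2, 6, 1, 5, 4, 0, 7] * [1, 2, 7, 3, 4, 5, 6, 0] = [3, 7, 6, 2, 5, 4, 1, 0]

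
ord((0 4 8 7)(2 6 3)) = 12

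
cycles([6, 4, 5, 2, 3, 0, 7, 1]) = (0 6 7 1 4 3 2 5)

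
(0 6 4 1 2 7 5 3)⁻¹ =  (0 3 5 7 2 1 4 6)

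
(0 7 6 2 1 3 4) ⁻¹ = (0 4 3 1 2 6 7) 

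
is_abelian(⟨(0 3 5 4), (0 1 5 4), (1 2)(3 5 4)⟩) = no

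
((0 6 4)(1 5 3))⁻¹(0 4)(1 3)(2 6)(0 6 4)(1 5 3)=(0 6)(1 5)(2 4)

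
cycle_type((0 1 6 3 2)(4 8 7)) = 3.5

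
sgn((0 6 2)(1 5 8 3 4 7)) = -1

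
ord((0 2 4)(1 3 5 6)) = 12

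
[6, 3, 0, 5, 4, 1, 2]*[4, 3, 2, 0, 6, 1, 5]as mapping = [0→5, 1→0, 2→4, 3→1, 4→6, 5→3, 6→2]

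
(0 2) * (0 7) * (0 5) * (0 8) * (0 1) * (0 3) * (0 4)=(0 2 7 5 8 1 3 4)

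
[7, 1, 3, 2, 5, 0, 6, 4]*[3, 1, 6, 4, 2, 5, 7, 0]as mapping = [0→0, 1→1, 2→4, 3→6, 4→5, 5→3, 6→7, 7→2]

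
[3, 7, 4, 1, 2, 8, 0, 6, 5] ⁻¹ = [6, 3, 4, 0, 2, 8, 7, 1, 5] 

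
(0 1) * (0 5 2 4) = (0 1 5 2 4)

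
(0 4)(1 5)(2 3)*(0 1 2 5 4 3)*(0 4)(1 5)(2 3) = (0 2 4 5 3 1)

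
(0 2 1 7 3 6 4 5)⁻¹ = (0 5 4 6 3 7 1 2)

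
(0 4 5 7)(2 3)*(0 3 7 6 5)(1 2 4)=(0 1 2 7 3 4)(5 6)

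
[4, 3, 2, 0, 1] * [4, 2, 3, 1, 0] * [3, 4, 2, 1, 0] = [3, 4, 1, 0, 2]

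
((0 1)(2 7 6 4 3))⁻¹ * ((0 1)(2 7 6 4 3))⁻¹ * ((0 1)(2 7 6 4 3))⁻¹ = (0 1)(2 6 3 7 4)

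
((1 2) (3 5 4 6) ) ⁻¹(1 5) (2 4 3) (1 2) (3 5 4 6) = (1 6 5) (2 4) 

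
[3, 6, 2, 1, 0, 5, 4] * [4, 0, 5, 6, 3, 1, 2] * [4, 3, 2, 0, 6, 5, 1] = [1, 2, 5, 4, 6, 3, 0]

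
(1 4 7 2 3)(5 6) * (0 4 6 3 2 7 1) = (0 4 1 6 5 3)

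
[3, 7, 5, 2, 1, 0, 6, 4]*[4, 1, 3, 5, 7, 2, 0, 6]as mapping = [0→5, 1→6, 2→2, 3→3, 4→1, 5→4, 6→0, 7→7]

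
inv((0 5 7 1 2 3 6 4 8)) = (0 8 4 6 3 2 1 7 5)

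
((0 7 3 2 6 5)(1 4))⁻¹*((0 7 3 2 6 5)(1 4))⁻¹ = (0 6 3)(2 7 5)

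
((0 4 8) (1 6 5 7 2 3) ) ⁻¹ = (0 8 4) (1 3 2 7 5 6) 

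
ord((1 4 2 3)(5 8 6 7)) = 4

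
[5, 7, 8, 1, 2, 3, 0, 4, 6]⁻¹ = [6, 3, 4, 5, 7, 0, 8, 1, 2]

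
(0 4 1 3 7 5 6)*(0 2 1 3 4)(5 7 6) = (1 4 3 6 2)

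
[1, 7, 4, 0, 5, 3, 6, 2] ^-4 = [2, 4, 3, 7, 0, 1, 6, 5] 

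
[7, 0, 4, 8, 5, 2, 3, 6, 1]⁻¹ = [1, 8, 5, 6, 2, 4, 7, 0, 3]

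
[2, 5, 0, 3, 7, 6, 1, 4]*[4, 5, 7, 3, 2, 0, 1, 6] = [7, 0, 4, 3, 6, 1, 5, 2]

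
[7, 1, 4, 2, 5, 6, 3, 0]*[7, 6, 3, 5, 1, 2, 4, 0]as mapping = [0→0, 1→6, 2→1, 3→3, 4→2, 5→4, 6→5, 7→7]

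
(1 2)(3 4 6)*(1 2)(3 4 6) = (3 6 4)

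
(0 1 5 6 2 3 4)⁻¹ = (0 4 3 2 6 5 1)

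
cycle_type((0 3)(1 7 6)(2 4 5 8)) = 2.3.4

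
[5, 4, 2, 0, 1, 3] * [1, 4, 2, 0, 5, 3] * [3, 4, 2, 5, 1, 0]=[5, 0, 2, 4, 1, 3]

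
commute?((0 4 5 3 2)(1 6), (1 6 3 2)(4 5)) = no:(0 4 5 3 2)(1 6)*(1 6 3 2)(4 5) = (0 5 2)(1 3), (1 6 3 2)(4 5)*(0 4 5 3 2)(1 6) = (0 4 3)(2 6)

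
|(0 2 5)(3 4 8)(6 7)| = 6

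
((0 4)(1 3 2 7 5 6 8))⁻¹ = (0 4)(1 8 6 5 7 2 3)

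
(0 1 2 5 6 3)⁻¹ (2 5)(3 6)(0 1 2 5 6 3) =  (0 3)(5 6)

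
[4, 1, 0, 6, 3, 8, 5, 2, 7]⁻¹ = [2, 1, 7, 4, 0, 6, 3, 8, 5]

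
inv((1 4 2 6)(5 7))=(1 6 2 4)(5 7)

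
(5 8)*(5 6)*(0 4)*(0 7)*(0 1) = (0 4 7 1)(5 8 6)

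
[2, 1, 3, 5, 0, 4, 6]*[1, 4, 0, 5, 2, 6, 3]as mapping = [0→0, 1→4, 2→5, 3→6, 4→1, 5→2, 6→3]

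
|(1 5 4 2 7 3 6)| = 7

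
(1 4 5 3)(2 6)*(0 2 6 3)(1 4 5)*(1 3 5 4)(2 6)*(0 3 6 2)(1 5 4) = (0 2 4 6)(3 5)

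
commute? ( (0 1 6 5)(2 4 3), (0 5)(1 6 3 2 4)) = no: (0 1 6 5)(2 4 3)*(0 5)(1 6 3 2 4) = (0 6)(1 3 4 2), (0 5)(1 6 3 2 4)*(0 1 6 5)(2 4 3) = (1 5)(2 3 4 6)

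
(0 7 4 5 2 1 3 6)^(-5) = (0 5 3 7 2 6 4 1)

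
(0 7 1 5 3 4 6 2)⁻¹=(0 2 6 4 3 5 1 7)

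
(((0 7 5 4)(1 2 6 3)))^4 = ()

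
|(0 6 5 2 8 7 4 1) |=8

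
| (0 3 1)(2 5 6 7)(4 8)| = 12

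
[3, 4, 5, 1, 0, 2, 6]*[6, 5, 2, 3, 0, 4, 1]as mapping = [0→3, 1→0, 2→4, 3→5, 4→6, 5→2, 6→1]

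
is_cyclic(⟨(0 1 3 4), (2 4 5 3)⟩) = no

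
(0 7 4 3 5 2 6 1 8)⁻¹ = (0 8 1 6 2 5 3 4 7)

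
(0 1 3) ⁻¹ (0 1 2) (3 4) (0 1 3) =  (0 4) (1 3 2) 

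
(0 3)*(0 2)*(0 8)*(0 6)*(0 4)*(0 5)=(0 3 2 8 6 4 5)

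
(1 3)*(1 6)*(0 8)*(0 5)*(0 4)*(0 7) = (0 8 5 4 7)(1 3 6)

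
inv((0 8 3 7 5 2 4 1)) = (0 1 4 2 5 7 3 8)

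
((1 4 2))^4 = (1 4 2)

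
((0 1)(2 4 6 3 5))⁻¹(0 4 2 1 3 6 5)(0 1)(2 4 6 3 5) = (0 5 3 2 1 6 4)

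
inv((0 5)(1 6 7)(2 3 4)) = (0 5)(1 7 6)(2 4 3)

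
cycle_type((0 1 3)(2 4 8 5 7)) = 3.5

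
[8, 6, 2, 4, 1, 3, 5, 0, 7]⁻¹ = [7, 4, 2, 5, 3, 6, 1, 8, 0]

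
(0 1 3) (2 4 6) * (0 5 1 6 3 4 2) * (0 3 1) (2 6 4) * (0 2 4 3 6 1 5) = (0 3) (1 4 5 2) 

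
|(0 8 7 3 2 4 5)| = 7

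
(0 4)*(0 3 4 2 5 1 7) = (0 2 5 1 7)(3 4)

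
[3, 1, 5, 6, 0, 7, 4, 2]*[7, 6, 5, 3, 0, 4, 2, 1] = [3, 6, 4, 2, 7, 1, 0, 5]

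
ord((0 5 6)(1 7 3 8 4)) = 15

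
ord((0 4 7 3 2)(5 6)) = 10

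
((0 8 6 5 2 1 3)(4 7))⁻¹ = (0 3 1 2 5 6 8)(4 7)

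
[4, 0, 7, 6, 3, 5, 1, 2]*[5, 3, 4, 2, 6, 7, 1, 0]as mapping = [0→6, 1→5, 2→0, 3→1, 4→2, 5→7, 6→3, 7→4]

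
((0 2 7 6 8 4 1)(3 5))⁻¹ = (0 1 4 8 6 7 2)(3 5)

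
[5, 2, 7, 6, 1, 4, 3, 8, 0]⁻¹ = [8, 4, 1, 6, 5, 0, 3, 2, 7]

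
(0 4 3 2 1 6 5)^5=(0 6 2 4 5 1 3)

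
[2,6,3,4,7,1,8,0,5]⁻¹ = [7,5,0,2,3,8,1,4,6]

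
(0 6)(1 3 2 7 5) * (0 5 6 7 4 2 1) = (0 7 6 5)(1 3)(2 4)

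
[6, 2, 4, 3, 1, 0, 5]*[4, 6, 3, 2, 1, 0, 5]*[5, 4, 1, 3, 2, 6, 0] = [6, 3, 4, 1, 0, 2, 5]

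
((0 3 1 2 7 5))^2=(0 1 7)(2 5 3)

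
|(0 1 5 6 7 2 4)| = 7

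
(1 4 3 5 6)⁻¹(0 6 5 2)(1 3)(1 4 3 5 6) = (0 1 6 2)(4 5)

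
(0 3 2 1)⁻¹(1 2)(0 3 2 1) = (0 1)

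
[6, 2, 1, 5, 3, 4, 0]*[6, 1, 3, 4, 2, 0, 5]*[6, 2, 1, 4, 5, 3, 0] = [3, 4, 2, 6, 5, 1, 0]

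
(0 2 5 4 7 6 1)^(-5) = (0 5 7 1 2 4 6)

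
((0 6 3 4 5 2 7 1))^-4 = (0 5)(1 4)(2 6)(3 7)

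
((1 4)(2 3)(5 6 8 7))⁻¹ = (1 4)(2 3)(5 7 8 6)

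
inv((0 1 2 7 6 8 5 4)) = (0 4 5 8 6 7 2 1)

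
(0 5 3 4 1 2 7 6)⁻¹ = (0 6 7 2 1 4 3 5)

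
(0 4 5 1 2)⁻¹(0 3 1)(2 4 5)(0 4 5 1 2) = (0 5 1)(2 4 3)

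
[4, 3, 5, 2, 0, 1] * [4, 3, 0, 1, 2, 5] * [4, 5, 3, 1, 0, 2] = [3, 5, 2, 4, 0, 1]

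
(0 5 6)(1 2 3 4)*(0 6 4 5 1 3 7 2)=(0 1)(2 7)(3 5 4)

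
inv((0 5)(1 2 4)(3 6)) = (0 5)(1 4 2)(3 6)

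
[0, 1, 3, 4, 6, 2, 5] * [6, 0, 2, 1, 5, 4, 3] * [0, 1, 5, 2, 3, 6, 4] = [4, 0, 1, 6, 2, 5, 3]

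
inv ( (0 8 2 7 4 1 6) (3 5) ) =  (0 6 1 4 7 2 8) (3 5) 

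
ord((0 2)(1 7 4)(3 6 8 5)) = 12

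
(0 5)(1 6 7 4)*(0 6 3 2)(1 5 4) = (0 4 5 6 7 1 3 2)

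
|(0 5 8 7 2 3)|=6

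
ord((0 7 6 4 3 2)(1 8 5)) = 6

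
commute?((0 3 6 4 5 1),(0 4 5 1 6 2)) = no:(0 3 6 4 5 1) * (0 4 5 1 6 2) = (0 3 2)(1 4)(5 6),(0 4 5 1 6 2) * (0 3 6 4 5 1) = (0 5)(1 4)(2 3 6)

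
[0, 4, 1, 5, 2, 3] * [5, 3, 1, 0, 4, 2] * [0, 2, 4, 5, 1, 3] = [3, 1, 5, 4, 2, 0]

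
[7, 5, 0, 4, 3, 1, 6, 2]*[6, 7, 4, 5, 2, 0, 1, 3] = [3, 0, 6, 2, 5, 7, 1, 4] 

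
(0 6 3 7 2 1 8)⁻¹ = (0 8 1 2 7 3 6)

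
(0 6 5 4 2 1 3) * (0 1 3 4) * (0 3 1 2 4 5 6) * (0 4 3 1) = (0 4 3 2)(1 5)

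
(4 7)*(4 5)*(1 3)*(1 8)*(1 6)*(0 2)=(0 2)(1 3 8 6)(4 7 5)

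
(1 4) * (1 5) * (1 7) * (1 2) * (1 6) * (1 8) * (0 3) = (0 3)(1 4 5 7 2 6 8)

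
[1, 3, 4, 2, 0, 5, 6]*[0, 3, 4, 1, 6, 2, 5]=[3, 1, 6, 4, 0, 2, 5]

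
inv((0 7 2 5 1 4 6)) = (0 6 4 1 5 2 7)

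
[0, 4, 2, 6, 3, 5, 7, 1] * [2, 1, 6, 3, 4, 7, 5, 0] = [2, 4, 6, 5, 3, 7, 0, 1]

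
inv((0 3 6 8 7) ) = (0 7 8 6 3) 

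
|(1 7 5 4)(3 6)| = 4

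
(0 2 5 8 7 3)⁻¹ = (0 3 7 8 5 2)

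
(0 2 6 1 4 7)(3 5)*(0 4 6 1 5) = (0 2 1 6 5 3)(4 7)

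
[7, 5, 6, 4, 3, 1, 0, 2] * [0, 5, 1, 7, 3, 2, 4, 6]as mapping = [0→6, 1→2, 2→4, 3→3, 4→7, 5→5, 6→0, 7→1]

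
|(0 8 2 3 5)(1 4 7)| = 15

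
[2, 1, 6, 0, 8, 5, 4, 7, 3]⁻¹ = [3, 1, 0, 8, 6, 5, 2, 7, 4]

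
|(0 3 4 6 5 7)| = 6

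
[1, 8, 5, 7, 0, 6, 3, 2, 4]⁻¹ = [4, 0, 7, 6, 8, 2, 5, 3, 1]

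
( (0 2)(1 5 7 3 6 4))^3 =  (0 2)(1 3)(4 7)(5 6)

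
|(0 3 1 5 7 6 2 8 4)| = 9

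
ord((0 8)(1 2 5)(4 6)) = 6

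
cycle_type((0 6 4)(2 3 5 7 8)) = 3.5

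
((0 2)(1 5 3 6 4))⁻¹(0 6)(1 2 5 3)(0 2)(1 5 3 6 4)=(0 3 6 5)(2 4)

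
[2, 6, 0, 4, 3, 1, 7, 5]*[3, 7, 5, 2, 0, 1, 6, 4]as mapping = [0→5, 1→6, 2→3, 3→0, 4→2, 5→7, 6→4, 7→1]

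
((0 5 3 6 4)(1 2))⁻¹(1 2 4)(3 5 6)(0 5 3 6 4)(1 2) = (0 2 1)(3 4 6)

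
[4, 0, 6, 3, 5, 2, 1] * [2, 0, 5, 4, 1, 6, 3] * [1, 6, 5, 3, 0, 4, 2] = [6, 5, 3, 0, 2, 4, 1] 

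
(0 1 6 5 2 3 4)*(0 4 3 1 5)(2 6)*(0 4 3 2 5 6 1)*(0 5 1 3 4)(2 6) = (0 2 5 3 6)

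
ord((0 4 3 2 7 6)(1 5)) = 6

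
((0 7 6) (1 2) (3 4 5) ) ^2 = (0 6 7) (3 5 4) 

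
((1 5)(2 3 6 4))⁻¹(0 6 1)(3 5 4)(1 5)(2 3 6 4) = (0 4 5)(1 2 6)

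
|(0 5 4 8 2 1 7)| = 7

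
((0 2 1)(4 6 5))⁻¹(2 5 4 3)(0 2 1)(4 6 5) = (1 4 6 3)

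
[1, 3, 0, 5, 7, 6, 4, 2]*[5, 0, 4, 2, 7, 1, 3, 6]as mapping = [0→0, 1→2, 2→5, 3→1, 4→6, 5→3, 6→7, 7→4]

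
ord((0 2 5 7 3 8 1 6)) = 8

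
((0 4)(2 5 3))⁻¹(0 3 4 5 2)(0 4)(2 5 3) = (0 3 5 4 2)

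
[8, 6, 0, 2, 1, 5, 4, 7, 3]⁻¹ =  [2, 4, 3, 8, 6, 5, 1, 7, 0]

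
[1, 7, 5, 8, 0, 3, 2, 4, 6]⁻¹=[4, 0, 6, 5, 7, 2, 8, 1, 3]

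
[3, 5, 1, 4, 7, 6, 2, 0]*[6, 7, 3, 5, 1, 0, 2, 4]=[5, 0, 7, 1, 4, 2, 3, 6]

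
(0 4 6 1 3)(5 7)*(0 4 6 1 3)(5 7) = (0 6 3 4 1)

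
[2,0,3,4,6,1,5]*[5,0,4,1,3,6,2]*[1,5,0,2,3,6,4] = [3,6,5,2,0,1,4]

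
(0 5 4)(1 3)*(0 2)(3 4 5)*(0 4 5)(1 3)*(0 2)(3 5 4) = (0 1 4)(2 3 5)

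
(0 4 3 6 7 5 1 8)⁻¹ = (0 8 1 5 7 6 3 4)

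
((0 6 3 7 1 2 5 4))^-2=(0 5 1 3)(2 7 6 4)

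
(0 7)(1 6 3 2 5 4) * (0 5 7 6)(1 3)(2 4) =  (0 6 1)(2 7 5)(3 4)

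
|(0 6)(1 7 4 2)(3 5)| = 4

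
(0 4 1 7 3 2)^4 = (0 3 1)(2 7 4)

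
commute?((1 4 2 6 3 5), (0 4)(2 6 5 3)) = no:(1 4 2 6 3 5)*(0 4)(2 6 5 3) = (0 4 6 2 5 1), (0 4)(2 6 5 3)*(1 4 2 6 3 5) = (0 2 3 6 1 4)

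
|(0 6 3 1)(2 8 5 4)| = 4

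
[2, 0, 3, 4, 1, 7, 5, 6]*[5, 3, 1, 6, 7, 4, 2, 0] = [1, 5, 6, 7, 3, 0, 4, 2]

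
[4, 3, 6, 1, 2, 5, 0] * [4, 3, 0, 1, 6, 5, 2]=[6, 1, 2, 3, 0, 5, 4]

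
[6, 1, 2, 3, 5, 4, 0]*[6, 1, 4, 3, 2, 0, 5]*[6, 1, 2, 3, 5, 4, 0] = [4, 1, 5, 3, 6, 2, 0]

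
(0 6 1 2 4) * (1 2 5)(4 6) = (0 4)(1 5)(2 6)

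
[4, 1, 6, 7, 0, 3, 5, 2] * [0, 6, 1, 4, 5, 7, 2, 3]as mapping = [0→5, 1→6, 2→2, 3→3, 4→0, 5→4, 6→7, 7→1]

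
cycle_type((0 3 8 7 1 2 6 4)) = 8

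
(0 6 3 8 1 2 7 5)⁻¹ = (0 5 7 2 1 8 3 6)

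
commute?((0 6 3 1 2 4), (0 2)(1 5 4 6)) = no:(0 6 3 1 2 4)*(0 2)(1 5 4 6) = (0 1)(2 6 3 5 4), (0 2)(1 5 4 6)*(0 6 3 1 2 4) = (0 4 3 1 5)(2 6)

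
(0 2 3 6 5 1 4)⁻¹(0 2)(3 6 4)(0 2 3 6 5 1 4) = (0 6 5)(2 3)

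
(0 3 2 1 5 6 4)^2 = (0 2 5 4 3 1 6)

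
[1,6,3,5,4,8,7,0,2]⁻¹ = [7,0,8,2,4,3,1,6,5]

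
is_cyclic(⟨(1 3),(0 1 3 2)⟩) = no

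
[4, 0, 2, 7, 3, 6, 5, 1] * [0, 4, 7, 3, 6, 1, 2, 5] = [6, 0, 7, 5, 3, 2, 1, 4]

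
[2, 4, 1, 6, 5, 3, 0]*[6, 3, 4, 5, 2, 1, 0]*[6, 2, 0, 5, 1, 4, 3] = [1, 0, 5, 6, 2, 4, 3]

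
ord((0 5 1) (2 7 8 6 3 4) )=6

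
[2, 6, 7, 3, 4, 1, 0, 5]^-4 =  [7, 0, 5, 3, 4, 6, 2, 1]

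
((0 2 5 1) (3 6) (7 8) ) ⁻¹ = (0 1 5 2) (3 6) (7 8) 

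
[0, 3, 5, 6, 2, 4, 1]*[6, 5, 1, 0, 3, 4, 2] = [6, 0, 4, 2, 1, 3, 5]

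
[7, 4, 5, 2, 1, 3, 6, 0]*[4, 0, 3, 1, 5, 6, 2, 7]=[7, 5, 6, 3, 0, 1, 2, 4]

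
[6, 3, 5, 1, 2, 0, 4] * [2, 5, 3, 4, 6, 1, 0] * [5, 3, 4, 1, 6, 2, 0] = [5, 6, 3, 2, 1, 4, 0]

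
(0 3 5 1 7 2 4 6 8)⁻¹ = (0 8 6 4 2 7 1 5 3)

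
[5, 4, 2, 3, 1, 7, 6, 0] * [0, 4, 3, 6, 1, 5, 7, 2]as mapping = [0→5, 1→1, 2→3, 3→6, 4→4, 5→2, 6→7, 7→0]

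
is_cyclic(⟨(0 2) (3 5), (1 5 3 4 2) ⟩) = no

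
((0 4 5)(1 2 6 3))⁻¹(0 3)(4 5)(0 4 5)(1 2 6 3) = (0 5)(1 4)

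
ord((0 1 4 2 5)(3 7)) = 10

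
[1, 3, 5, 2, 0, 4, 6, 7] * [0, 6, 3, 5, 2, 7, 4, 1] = [6, 5, 7, 3, 0, 2, 4, 1]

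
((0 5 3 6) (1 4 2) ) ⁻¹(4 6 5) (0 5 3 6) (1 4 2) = (0 3 2) 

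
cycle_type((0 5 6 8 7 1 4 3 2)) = 9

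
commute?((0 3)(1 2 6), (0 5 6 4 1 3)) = no:(0 3)(1 2 6)*(0 5 6 4 1 3) = (1 2 4)(3 5 6), (0 5 6 4 1 3)*(0 3)(1 2 6) = (0 5 1)(2 6 4)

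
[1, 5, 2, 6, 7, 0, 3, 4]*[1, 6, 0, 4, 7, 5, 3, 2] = [6, 5, 0, 3, 2, 1, 4, 7]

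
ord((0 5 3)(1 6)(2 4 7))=6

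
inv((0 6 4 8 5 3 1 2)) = (0 2 1 3 5 8 4 6)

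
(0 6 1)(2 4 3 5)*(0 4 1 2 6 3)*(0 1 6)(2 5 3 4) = (0 4 1 2 6 5)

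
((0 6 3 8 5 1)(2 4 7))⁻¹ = (0 1 5 8 3 6)(2 7 4)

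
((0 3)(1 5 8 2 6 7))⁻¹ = (0 3)(1 7 6 2 8 5)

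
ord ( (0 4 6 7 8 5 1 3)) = 8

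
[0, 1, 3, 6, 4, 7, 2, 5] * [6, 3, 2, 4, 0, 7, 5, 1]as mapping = [0→6, 1→3, 2→4, 3→5, 4→0, 5→1, 6→2, 7→7]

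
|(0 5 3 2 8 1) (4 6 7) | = 6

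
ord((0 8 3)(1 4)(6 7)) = 6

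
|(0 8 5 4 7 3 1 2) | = 8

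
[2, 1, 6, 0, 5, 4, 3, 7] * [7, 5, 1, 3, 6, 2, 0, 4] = [1, 5, 0, 7, 2, 6, 3, 4]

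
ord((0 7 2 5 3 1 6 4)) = 8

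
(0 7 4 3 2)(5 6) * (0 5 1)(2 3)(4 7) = (0 4 2 5 6 1)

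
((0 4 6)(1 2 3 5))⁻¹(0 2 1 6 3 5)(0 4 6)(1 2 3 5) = (0 5 1 4 3 2)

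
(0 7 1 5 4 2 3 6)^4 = (0 4)(1 3)(2 7)(5 6)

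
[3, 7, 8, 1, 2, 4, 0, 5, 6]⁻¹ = [6, 3, 4, 0, 5, 7, 8, 1, 2]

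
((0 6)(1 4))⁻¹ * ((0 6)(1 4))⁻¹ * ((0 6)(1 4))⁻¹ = (0 6)(1 4)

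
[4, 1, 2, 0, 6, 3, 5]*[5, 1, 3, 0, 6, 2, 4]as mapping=[0→6, 1→1, 2→3, 3→5, 4→4, 5→0, 6→2]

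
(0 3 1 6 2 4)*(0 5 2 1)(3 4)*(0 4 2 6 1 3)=(0 2)(3 4 5 6)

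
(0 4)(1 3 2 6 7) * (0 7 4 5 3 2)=(0 5 3)(1 2 6 4 7)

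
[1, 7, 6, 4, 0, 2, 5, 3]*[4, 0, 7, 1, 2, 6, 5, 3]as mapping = [0→0, 1→3, 2→5, 3→2, 4→4, 5→7, 6→6, 7→1]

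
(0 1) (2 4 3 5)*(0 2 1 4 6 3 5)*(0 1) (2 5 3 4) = (0 2 6 4 3 1 5) 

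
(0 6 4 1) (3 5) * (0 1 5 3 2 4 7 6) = (2 4 5) (6 7) 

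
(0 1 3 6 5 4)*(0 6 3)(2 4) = (0 1)(2 4 6 5)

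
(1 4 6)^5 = (1 6 4)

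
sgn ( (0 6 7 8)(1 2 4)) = -1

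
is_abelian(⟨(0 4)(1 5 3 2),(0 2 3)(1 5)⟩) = no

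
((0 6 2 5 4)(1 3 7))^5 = (1 7 3)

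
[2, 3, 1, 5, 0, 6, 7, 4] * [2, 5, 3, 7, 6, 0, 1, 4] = [3, 7, 5, 0, 2, 1, 4, 6]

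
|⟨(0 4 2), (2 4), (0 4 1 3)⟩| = 120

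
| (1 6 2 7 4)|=5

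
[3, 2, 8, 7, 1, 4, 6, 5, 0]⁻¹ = [8, 4, 1, 0, 5, 7, 6, 3, 2]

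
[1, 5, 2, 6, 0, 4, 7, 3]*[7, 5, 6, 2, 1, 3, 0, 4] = [5, 3, 6, 0, 7, 1, 4, 2]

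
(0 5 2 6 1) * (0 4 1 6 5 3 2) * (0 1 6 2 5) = (0 3 5 1 4 6 2)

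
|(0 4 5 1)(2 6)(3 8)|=4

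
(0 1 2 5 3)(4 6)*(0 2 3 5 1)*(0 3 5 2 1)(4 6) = (0 3 1 5 2)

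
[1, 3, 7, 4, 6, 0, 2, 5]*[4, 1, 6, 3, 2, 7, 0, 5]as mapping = [0→1, 1→3, 2→5, 3→2, 4→0, 5→4, 6→6, 7→7]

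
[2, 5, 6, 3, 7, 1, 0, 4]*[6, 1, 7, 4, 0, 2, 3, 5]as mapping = [0→7, 1→2, 2→3, 3→4, 4→5, 5→1, 6→6, 7→0]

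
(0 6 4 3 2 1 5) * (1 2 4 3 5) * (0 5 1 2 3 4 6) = (1 2 3 6 4) 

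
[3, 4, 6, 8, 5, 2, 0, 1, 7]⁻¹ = [6, 7, 5, 0, 1, 4, 2, 8, 3]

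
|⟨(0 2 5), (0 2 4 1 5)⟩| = 60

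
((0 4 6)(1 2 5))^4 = (0 4 6)(1 2 5)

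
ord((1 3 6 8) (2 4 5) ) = 12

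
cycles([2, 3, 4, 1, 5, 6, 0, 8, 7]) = (0 2 4 5 6)(1 3)(7 8)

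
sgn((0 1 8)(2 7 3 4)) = -1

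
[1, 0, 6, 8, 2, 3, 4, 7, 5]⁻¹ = [1, 0, 4, 5, 6, 8, 2, 7, 3]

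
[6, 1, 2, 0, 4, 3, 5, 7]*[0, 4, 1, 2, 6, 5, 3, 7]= [3, 4, 1, 0, 6, 2, 5, 7]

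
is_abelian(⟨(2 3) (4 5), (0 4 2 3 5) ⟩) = no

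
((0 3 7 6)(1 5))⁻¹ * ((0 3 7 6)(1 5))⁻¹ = (0 7)(3 6)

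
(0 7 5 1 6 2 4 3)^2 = (0 5 6 4)(1 2 3 7)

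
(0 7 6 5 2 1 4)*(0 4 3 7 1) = (0 1 3 7 6 5 2)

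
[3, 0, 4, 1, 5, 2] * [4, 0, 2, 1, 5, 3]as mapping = [0→1, 1→4, 2→5, 3→0, 4→3, 5→2]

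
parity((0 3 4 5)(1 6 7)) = odd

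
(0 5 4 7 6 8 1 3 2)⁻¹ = (0 2 3 1 8 6 7 4 5)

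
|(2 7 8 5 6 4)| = 6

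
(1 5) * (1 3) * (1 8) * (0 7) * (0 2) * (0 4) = (0 7 2 4)(1 5 3 8)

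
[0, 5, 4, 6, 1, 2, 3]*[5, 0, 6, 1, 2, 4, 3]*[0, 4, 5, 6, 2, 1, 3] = [1, 2, 5, 6, 0, 3, 4]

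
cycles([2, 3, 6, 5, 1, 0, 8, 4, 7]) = (0 2 6 8 7 4 1 3 5)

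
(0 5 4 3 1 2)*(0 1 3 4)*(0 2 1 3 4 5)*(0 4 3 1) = (0 4 5 2 1)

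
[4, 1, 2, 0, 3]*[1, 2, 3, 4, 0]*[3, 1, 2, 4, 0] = [3, 2, 4, 1, 0]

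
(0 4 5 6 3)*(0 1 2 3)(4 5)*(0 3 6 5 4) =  (0 4)(1 2 6 3)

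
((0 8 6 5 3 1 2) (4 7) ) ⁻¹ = (0 2 1 3 5 6 8) (4 7) 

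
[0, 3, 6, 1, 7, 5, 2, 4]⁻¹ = [0, 3, 6, 1, 7, 5, 2, 4]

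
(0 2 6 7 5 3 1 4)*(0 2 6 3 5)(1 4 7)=(0 6 1 7)(2 3 4)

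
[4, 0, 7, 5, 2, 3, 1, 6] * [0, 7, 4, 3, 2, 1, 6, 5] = [2, 0, 5, 1, 4, 3, 7, 6]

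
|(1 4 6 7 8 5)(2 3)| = 6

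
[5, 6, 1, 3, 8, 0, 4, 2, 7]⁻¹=[5, 2, 7, 3, 6, 0, 1, 8, 4]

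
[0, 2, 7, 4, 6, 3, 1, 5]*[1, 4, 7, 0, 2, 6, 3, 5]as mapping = [0→1, 1→7, 2→5, 3→2, 4→3, 5→0, 6→4, 7→6]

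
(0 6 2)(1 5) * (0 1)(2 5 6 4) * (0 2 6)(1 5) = (0 4 6 1)(2 5)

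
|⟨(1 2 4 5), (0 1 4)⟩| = 120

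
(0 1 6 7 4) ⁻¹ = (0 4 7 6 1) 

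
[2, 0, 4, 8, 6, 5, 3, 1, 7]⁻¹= [1, 7, 0, 6, 2, 5, 4, 8, 3]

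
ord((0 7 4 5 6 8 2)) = 7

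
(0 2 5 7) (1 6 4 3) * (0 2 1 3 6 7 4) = (0 1 7 2 5 4 6) 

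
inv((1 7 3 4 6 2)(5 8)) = (1 2 6 4 3 7)(5 8)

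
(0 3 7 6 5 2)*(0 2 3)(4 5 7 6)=(3 6 7 4 5)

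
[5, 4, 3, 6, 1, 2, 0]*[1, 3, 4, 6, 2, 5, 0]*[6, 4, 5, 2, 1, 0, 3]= [0, 5, 3, 6, 2, 1, 4]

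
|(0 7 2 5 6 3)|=6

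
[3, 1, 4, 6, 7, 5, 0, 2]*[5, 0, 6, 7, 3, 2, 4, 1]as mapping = [0→7, 1→0, 2→3, 3→4, 4→1, 5→2, 6→5, 7→6]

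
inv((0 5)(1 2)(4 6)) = (0 5)(1 2)(4 6)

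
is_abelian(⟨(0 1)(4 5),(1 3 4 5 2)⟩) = no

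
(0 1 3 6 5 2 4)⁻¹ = (0 4 2 5 6 3 1)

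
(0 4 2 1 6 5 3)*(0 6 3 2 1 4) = (1 3 6 5 2 4) 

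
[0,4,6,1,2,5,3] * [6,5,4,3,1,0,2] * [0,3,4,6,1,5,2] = [2,3,4,5,1,0,6]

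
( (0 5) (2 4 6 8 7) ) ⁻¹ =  (0 5) (2 7 8 6 4) 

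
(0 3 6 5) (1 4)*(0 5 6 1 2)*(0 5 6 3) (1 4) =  (2 5 6 3 4) 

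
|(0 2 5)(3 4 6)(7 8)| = 6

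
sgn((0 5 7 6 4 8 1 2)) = -1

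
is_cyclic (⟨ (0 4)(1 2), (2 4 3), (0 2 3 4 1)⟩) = no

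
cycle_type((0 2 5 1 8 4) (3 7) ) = 2.6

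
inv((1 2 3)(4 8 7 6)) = (1 3 2)(4 6 7 8)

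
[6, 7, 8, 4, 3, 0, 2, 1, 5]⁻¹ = [5, 7, 6, 4, 3, 8, 0, 1, 2]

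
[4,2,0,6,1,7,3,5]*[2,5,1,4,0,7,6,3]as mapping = [0→0,1→1,2→2,3→6,4→5,5→3,6→4,7→7]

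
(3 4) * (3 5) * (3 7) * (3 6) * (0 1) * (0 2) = (0 1 2)(3 4 5 7 6)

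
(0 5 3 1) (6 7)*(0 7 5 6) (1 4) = (0 6 5 3 4 1 7) 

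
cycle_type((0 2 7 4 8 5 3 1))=8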